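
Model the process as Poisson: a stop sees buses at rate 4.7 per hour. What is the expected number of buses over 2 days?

225.6

E[N] = λt = 4.7 × 48 = 225.6 (2 days = 48 hours).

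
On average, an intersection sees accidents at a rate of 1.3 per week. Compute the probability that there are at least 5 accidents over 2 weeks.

Over the interval, μ = 1.3 × 2 = 2.6 (2 weeks).
P(N ≥ 5) = 1 − P(N ≤ 4) = 1 − Σ_{j=0}^{4} e^(−μ) μ^j/j! ≈ 0.1226.

0.1226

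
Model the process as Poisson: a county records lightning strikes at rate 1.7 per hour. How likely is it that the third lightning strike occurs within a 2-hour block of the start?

0.6603

Over the interval, μ = 1.7 × 2 = 3.4 (a 2-hour block = 2 hours).
The third arrival falls in the interval iff at least 3 events occur there: P(S_3 ≤ t) = P(N ≥ 3) = 1 − P(N ≤ 2) ≈ 0.6603.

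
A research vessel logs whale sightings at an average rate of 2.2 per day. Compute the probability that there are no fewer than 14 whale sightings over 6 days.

0.4489

Over the interval, μ = 2.2 × 6 = 13.2 (6 days).
P(N ≥ 14) = 1 − P(N ≤ 13) = 1 − Σ_{j=0}^{13} e^(−μ) μ^j/j! ≈ 0.4489.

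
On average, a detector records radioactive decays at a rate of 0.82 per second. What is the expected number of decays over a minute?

49.2

E[N] = λt = 0.82 × 60 = 49.2 (a minute = 60 seconds).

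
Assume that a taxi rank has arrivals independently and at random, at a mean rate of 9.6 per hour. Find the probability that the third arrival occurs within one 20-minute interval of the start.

0.6201

Over the interval, μ = 9.6 × 1/3 = 3.2 (a 20-minute interval = 1/3 hours).
The third arrival falls in the interval iff at least 3 events occur there: P(S_3 ≤ t) = P(N ≥ 3) = 1 − P(N ≤ 2) ≈ 0.6201.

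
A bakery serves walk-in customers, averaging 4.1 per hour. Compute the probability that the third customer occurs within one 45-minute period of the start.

0.5934

Over the interval, μ = 4.1 × 0.75 = 3.075 (a 45-minute period = 0.75 hours).
The third arrival falls in the interval iff at least 3 events occur there: P(S_3 ≤ t) = P(N ≥ 3) = 1 − P(N ≤ 2) ≈ 0.5934.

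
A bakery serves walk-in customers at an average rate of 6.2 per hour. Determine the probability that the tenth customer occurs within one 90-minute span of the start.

Over the interval, μ = 6.2 × 1.5 = 9.3 (a 90-minute span = 1.5 hours).
The tenth arrival falls in the interval iff at least 10 events occur there: P(S_10 ≤ t) = P(N ≥ 10) = 1 − P(N ≤ 9) ≈ 0.4521.

0.4521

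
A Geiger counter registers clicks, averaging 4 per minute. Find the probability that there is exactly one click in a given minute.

0.0733

With mean μ = 4 per minute,
P(N = 1) = e^(−μ) μ^1/1! = e^(−4) · 4^1/1 ≈ 0.0733.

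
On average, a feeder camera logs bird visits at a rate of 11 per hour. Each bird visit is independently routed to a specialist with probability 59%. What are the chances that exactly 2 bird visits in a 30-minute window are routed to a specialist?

Thinning: the bird visits that are routed to a specialist themselves form a Poisson process with rate 0.59 × 11 = 6.49 per hour.
Over the interval, μ = 6.49 × 0.5 = 3.245 (a 30-minute window = 0.5 hours).
P(N = 2) = e^(−3.245) · 3.245^2/2! ≈ 0.2052.

0.2052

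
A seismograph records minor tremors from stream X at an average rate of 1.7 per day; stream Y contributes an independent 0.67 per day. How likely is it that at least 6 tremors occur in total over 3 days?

0.7131

Independent Poisson processes superpose: combined rate λ = 1.7 + 0.67 = 2.37 per day.
Over the interval, μ = 2.37 × 3 = 7.11 (3 days).
P(N ≥ 6) = 1 − P(N ≤ 5) ≈ 0.7131.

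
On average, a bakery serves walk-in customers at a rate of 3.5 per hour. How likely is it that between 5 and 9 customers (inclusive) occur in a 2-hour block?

Over the interval, μ = 3.5 × 2 = 7 (a 2-hour block = 2 hours).
P(5 ≤ N ≤ 9) = Σ_{j=5}^{9} e^(−7) · 7^j/j! ≈ 0.6575.

0.6575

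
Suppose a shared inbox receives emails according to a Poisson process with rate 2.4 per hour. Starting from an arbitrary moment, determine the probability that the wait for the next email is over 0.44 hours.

The wait for the next event is exponential with rate λ = 2.4 per hour.
P(T > 0.44) = e^(−λt) = e^(−2.4 × 0.44) = e^(−1.056) ≈ 0.3478.

0.3478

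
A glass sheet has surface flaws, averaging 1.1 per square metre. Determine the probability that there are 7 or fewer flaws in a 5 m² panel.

Over the interval, μ = 1.1 × 5 = 5.5 (a 5 m² panel = 5 square metres).
P(N ≤ 7) = Σ_{j=0}^{7} e^(−μ) μ^j/j! ≈ 0.8095.

0.8095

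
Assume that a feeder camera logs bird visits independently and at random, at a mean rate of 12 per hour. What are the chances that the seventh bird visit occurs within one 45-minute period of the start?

Over the interval, μ = 12 × 0.75 = 9 (a 45-minute period = 0.75 hours).
The seventh arrival falls in the interval iff at least 7 events occur there: P(S_7 ≤ t) = P(N ≥ 7) = 1 − P(N ≤ 6) ≈ 0.7932.

0.7932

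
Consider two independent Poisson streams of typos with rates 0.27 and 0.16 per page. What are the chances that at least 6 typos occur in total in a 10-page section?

Independent Poisson processes superpose: combined rate λ = 0.27 + 0.16 = 0.43 per page.
Over the interval, μ = 0.43 × 10 = 4.3 (a 10-page section = 10 pages).
P(N ≥ 6) = 1 − P(N ≤ 5) ≈ 0.2633.

0.2633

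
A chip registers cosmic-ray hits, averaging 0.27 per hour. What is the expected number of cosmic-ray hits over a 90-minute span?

E[N] = λt = 0.27 × 1.5 = 0.405 (a 90-minute span = 1.5 hours).

0.405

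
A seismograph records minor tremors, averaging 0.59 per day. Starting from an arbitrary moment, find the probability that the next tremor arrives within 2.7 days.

0.7967

Inter-arrival times are exponential with rate λ = 0.59 per day.
P(T ≤ 2.7) = 1 − e^(−λt) = 1 − e^(−0.59 × 2.7) = 1 − e^(−1.593) ≈ 0.7967.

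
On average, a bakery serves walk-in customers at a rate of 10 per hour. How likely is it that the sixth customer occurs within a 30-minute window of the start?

0.3840

Over the interval, μ = 10 × 0.5 = 5 (a 30-minute window = 0.5 hours).
The sixth arrival falls in the interval iff at least 6 events occur there: P(S_6 ≤ t) = P(N ≥ 6) = 1 − P(N ≤ 5) ≈ 0.3840.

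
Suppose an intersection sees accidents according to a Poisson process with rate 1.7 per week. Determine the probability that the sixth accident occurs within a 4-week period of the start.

Over the interval, μ = 1.7 × 4 = 6.8 (a 4-week period = 4 weeks).
The sixth arrival falls in the interval iff at least 6 events occur there: P(S_6 ≤ t) = P(N ≥ 6) = 1 − P(N ≤ 5) ≈ 0.6730.

0.6730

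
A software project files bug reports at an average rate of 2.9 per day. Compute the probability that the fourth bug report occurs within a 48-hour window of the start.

Over the interval, μ = 2.9 × 2 = 5.8 (a 48-hour window = 2 days).
The fourth arrival falls in the interval iff at least 4 events occur there: P(S_4 ≤ t) = P(N ≥ 4) = 1 − P(N ≤ 3) ≈ 0.8300.

0.8300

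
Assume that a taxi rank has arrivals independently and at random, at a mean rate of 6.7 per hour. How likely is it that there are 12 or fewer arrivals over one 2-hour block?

Over the interval, μ = 6.7 × 2 = 13.4 (a 2-hour block = 2 hours).
P(N ≤ 12) = Σ_{j=0}^{12} e^(−μ) μ^j/j! ≈ 0.4199.

0.4199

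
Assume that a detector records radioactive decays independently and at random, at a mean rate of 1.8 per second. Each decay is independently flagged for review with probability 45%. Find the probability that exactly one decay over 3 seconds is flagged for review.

0.2139

Thinning: the decays that are flagged for review themselves form a Poisson process with rate 0.45 × 1.8 = 0.81 per second.
Over the interval, μ = 0.81 × 3 = 2.43 (3 seconds).
P(N = 1) = e^(−2.43) · 2.43^1/1! ≈ 0.2139.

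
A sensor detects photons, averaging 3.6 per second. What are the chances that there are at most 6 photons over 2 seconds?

0.4204

Over the interval, μ = 3.6 × 2 = 7.2 (2 seconds).
P(N ≤ 6) = Σ_{j=0}^{6} e^(−μ) μ^j/j! ≈ 0.4204.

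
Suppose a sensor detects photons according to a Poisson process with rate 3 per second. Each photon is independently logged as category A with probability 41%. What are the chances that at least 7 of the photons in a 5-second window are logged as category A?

0.4178

Thinning: the photons that are logged as category A themselves form a Poisson process with rate 0.41 × 3 = 1.23 per second.
Over the interval, μ = 1.23 × 5 = 6.15 (a 5-second window = 5 seconds).
P(N ≥ 7) = 1 − P(N ≤ 6) ≈ 0.4178.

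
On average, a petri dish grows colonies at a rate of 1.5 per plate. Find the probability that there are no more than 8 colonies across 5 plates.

Over the interval, μ = 1.5 × 5 = 7.5 (5 plates).
P(N ≤ 8) = Σ_{j=0}^{8} e^(−μ) μ^j/j! ≈ 0.6620.

0.6620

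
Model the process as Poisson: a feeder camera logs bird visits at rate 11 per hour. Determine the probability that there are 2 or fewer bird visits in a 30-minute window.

Over the interval, μ = 11 × 0.5 = 5.5 (a 30-minute window = 0.5 hours).
P(N ≤ 2) = Σ_{j=0}^{2} e^(−μ) μ^j/j! ≈ 0.0884.

0.0884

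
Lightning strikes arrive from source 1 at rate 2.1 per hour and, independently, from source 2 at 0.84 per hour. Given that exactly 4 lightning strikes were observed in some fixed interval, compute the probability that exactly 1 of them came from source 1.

Given the total, each event is independently from source 1 with probability p = λ_1/(λ_1+λ_2) = 2.1/2.94 ≈ 0.7143.
So K ~ Binomial(4, 2.1/2.94): P(K = 1) = C(4,1) · (2.1/2.94)^1 · (0.84/2.94)^3 ≈ 0.0666.

0.0666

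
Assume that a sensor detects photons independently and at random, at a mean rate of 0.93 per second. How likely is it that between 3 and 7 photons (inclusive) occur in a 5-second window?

0.7432

Over the interval, μ = 0.93 × 5 = 4.65 (a 5-second window = 5 seconds).
P(3 ≤ N ≤ 7) = Σ_{j=3}^{7} e^(−4.65) · 4.65^j/j! ≈ 0.7432.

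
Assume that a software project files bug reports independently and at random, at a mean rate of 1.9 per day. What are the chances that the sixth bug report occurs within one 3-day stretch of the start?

0.5050

Over the interval, μ = 1.9 × 3 = 5.7 (a 3-day stretch = 3 days).
The sixth arrival falls in the interval iff at least 6 events occur there: P(S_6 ≤ t) = P(N ≥ 6) = 1 − P(N ≤ 5) ≈ 0.5050.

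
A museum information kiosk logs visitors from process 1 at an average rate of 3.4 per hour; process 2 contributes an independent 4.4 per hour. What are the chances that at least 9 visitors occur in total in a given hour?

Independent Poisson processes superpose: combined rate λ = 3.4 + 4.4 = 7.8 per hour.
So μ = 7.8.
P(N ≥ 9) = 1 − P(N ≤ 8) ≈ 0.3796.

0.3796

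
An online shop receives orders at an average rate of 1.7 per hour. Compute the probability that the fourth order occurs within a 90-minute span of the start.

Over the interval, μ = 1.7 × 1.5 = 2.55 (a 90-minute span = 1.5 hours).
The fourth arrival falls in the interval iff at least 4 events occur there: P(S_4 ≤ t) = P(N ≥ 4) = 1 − P(N ≤ 3) ≈ 0.2532.

0.2532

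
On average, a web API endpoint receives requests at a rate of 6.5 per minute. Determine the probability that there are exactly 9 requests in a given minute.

0.0858

With mean μ = 6.5 per minute,
P(N = 9) = e^(−μ) μ^9/9! = e^(−6.5) · 6.5^9/362880 ≈ 0.0858.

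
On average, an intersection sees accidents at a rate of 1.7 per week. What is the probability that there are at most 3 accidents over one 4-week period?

Over the interval, μ = 1.7 × 4 = 6.8 (a 4-week period = 4 weeks).
P(N ≤ 3) = Σ_{j=0}^{3} e^(−μ) μ^j/j! ≈ 0.0928.

0.0928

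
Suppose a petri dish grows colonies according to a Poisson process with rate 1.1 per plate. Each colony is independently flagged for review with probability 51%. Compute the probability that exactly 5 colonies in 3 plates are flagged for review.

0.0209

Thinning: the colonies that are flagged for review themselves form a Poisson process with rate 0.51 × 1.1 = 0.561 per plate.
Over the interval, μ = 0.561 × 3 = 1.683 (3 plates).
P(N = 5) = e^(−1.683) · 1.683^5/5! ≈ 0.0209.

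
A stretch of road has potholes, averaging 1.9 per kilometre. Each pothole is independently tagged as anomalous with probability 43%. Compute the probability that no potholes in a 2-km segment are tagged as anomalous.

0.1951

Thinning: the potholes that are tagged as anomalous themselves form a Poisson process with rate 0.43 × 1.9 = 0.817 per kilometre.
Over the interval, μ = 0.817 × 2 = 1.634 (a 2-km segment = 2 kilometres).
P(N = 0) = e^(−1.634) · 1.634^0/0! ≈ 0.1951.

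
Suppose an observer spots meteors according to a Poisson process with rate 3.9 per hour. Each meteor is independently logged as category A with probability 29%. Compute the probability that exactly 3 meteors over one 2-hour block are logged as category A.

Thinning: the meteors that are logged as category A themselves form a Poisson process with rate 0.29 × 3.9 = 1.131 per hour.
Over the interval, μ = 1.131 × 2 = 2.262 (a 2-hour block = 2 hours).
P(N = 3) = e^(−2.262) · 2.262^3/3! ≈ 0.2009.

0.2009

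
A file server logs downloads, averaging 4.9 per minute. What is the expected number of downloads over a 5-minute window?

24.5

E[N] = λt = 4.9 × 5 = 24.5 (a 5-minute window = 5 minutes).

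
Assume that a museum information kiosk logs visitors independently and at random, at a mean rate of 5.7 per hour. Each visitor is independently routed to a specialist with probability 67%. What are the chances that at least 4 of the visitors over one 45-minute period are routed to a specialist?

0.3224

Thinning: the visitors that are routed to a specialist themselves form a Poisson process with rate 0.67 × 5.7 = 3.819 per hour.
Over the interval, μ = 3.819 × 0.75 = 2.86425 (a 45-minute period = 0.75 hours).
P(N ≥ 4) = 1 − P(N ≤ 3) ≈ 0.3224.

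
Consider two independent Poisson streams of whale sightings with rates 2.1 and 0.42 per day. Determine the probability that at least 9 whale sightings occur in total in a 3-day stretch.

Independent Poisson processes superpose: combined rate λ = 2.1 + 0.42 = 2.52 per day.
Over the interval, μ = 2.52 × 3 = 7.56 (a 3-day stretch = 3 days).
P(N ≥ 9) = 1 − P(N ≤ 8) ≈ 0.3463.

0.3463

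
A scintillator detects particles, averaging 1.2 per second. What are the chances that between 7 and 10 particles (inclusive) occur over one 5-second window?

0.3511

Over the interval, μ = 1.2 × 5 = 6 (a 5-second window = 5 seconds).
P(7 ≤ N ≤ 10) = Σ_{j=7}^{10} e^(−6) · 6^j/j! ≈ 0.3511.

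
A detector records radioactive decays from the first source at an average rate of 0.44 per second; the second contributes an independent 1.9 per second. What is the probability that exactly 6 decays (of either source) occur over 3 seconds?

Independent Poisson processes superpose: combined rate λ = 0.44 + 1.9 = 2.34 per second.
Over the interval, μ = 2.34 × 3 = 7.02 (3 seconds).
P(N = 6) = e^(−7.02) · 7.02^6/6! ≈ 0.1486.

0.1486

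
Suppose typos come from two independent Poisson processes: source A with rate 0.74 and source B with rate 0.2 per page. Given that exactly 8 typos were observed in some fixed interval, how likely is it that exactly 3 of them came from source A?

0.0119

Given the total, each event is independently from source A with probability p = λ_A/(λ_A+λ_B) = 0.74/0.94 ≈ 0.7872.
So K ~ Binomial(8, 0.74/0.94): P(K = 3) = C(8,3) · (0.74/0.94)^3 · (0.2/0.94)^5 ≈ 0.0119.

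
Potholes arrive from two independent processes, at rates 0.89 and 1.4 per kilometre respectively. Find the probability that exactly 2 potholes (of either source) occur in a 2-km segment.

0.1076

Independent Poisson processes superpose: combined rate λ = 0.89 + 1.4 = 2.29 per kilometre.
Over the interval, μ = 2.29 × 2 = 4.58 (a 2-km segment = 2 kilometres).
P(N = 2) = e^(−4.58) · 4.58^2/2! ≈ 0.1076.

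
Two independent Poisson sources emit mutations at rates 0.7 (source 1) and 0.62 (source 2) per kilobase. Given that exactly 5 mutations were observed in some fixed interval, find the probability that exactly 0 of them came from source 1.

Given the total, each event is independently from source 1 with probability p = λ_1/(λ_1+λ_2) = 0.7/1.32 ≈ 0.5303.
So K ~ Binomial(5, 0.7/1.32): P(K = 0) = C(5,0) · (0.7/1.32)^0 · (0.62/1.32)^5 ≈ 0.0229.

0.0229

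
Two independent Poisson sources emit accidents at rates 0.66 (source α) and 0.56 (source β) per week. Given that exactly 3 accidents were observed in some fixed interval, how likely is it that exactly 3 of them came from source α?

Given the total, each event is independently from source α with probability p = λ_α/(λ_α+λ_β) = 0.66/1.22 ≈ 0.5410.
So K ~ Binomial(3, 0.66/1.22): P(K = 3) = C(3,3) · (0.66/1.22)^3 · (0.56/1.22)^0 ≈ 0.1583.

0.1583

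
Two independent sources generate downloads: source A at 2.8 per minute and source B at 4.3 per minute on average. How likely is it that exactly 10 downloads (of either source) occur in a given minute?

Independent Poisson processes superpose: combined rate λ = 2.8 + 4.3 = 7.1 per minute.
So μ = 7.1.
P(N = 10) = e^(−7.1) · 7.1^10/10! ≈ 0.0740.

0.0740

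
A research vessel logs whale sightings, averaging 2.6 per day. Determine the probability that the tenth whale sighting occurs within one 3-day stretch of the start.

Over the interval, μ = 2.6 × 3 = 7.8 (a 3-day stretch = 3 days).
The tenth arrival falls in the interval iff at least 10 events occur there: P(S_10 ≤ t) = P(N ≥ 10) = 1 − P(N ≤ 9) ≈ 0.2589.

0.2589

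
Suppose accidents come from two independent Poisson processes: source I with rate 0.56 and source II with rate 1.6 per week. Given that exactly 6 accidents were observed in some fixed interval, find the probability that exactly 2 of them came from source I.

0.3035

Given the total, each event is independently from source I with probability p = λ_I/(λ_I+λ_II) = 0.56/2.16 ≈ 0.2593.
So K ~ Binomial(6, 0.56/2.16): P(K = 2) = C(6,2) · (0.56/2.16)^2 · (1.6/2.16)^4 ≈ 0.3035.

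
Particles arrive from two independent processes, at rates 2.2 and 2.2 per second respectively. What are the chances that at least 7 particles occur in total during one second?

0.1564

Independent Poisson processes superpose: combined rate λ = 2.2 + 2.2 = 4.4 per second.
So μ = 4.4.
P(N ≥ 7) = 1 − P(N ≤ 6) ≈ 0.1564.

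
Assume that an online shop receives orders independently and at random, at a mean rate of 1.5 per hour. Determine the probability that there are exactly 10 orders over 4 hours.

Over the interval, μ = 1.5 × 4 = 6 (4 hours).
P(N = 10) = e^(−μ) μ^10/10! = e^(−6) · 6^10/3628800 ≈ 0.0413.

0.0413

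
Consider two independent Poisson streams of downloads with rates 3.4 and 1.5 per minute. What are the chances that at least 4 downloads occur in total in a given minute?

0.7207

Independent Poisson processes superpose: combined rate λ = 3.4 + 1.5 = 4.9 per minute.
So μ = 4.9.
P(N ≥ 4) = 1 − P(N ≤ 3) ≈ 0.7207.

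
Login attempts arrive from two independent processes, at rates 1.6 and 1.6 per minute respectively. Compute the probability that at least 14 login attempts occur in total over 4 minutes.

Independent Poisson processes superpose: combined rate λ = 1.6 + 1.6 = 3.2 per minute.
Over the interval, μ = 3.2 × 4 = 12.8 (4 minutes).
P(N ≥ 14) = 1 − P(N ≤ 13) ≈ 0.4050.

0.4050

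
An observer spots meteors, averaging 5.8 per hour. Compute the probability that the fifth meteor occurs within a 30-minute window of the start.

Over the interval, μ = 5.8 × 0.5 = 2.9 (a 30-minute window = 0.5 hours).
The fifth arrival falls in the interval iff at least 5 events occur there: P(S_5 ≤ t) = P(N ≥ 5) = 1 − P(N ≤ 4) ≈ 0.1682.

0.1682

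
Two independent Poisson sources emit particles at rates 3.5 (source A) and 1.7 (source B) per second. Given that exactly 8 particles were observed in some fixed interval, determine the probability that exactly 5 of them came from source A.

Given the total, each event is independently from source A with probability p = λ_A/(λ_A+λ_B) = 3.5/5.2 ≈ 0.6731.
So K ~ Binomial(8, 3.5/5.2): P(K = 5) = C(8,5) · (3.5/5.2)^5 · (1.7/5.2)^3 ≈ 0.2703.

0.2703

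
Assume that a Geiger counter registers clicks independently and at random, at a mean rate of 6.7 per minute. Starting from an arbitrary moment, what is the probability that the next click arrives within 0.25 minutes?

Inter-arrival times are exponential with rate λ = 6.7 per minute.
P(T ≤ 0.25) = 1 − e^(−λt) = 1 − e^(−6.7 × 0.25) = 1 − e^(−1.675) ≈ 0.8127.

0.8127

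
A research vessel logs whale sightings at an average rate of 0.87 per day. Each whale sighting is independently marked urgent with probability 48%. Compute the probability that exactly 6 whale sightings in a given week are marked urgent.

Thinning: the whale sightings that are marked urgent themselves form a Poisson process with rate 0.48 × 0.87 = 0.4176 per day.
Over the interval, μ = 0.4176 × 7 = 2.9232 (a week = 7 days).
P(N = 6) = e^(−2.9232) · 2.9232^6/6! ≈ 0.0466.

0.0466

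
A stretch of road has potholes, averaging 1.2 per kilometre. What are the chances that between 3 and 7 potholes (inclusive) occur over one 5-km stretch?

0.6820

Over the interval, μ = 1.2 × 5 = 6 (a 5-km stretch = 5 kilometres).
P(3 ≤ N ≤ 7) = Σ_{j=3}^{7} e^(−6) · 6^j/j! ≈ 0.6820.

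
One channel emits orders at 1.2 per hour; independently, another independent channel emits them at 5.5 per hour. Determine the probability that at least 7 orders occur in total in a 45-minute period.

Independent Poisson processes superpose: combined rate λ = 1.2 + 5.5 = 6.7 per hour.
Over the interval, μ = 6.7 × 0.75 = 5.025 (a 45-minute period = 0.75 hours).
P(N ≥ 7) = 1 − P(N ≤ 6) ≈ 0.2415.

0.2415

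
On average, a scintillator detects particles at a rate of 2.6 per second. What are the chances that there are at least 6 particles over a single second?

With mean μ = 2.6 per second,
P(N ≥ 6) = 1 − P(N ≤ 5) = 1 − Σ_{j=0}^{5} e^(−μ) μ^j/j! ≈ 0.0490.

0.0490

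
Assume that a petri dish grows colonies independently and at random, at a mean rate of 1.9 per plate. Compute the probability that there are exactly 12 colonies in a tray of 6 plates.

0.1126

Over the interval, μ = 1.9 × 6 = 11.4 (a tray of 6 plates = 6 plates).
P(N = 12) = e^(−μ) μ^12/12! = e^(−11.4) · 11.4^12/479001600 ≈ 0.1126.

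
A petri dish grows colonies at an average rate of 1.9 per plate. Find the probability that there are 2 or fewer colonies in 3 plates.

0.0768

Over the interval, μ = 1.9 × 3 = 5.7 (3 plates).
P(N ≤ 2) = Σ_{j=0}^{2} e^(−μ) μ^j/j! ≈ 0.0768.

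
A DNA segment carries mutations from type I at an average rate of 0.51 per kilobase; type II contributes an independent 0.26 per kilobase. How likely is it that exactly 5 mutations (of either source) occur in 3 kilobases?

0.0544

Independent Poisson processes superpose: combined rate λ = 0.51 + 0.26 = 0.77 per kilobase.
Over the interval, μ = 0.77 × 3 = 2.31 (3 kilobases).
P(N = 5) = e^(−2.31) · 2.31^5/5! ≈ 0.0544.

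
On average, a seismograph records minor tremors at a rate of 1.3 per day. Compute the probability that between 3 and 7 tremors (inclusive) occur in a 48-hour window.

0.4762

Over the interval, μ = 1.3 × 2 = 2.6 (a 48-hour window = 2 days).
P(3 ≤ N ≤ 7) = Σ_{j=3}^{7} e^(−2.6) · 2.6^j/j! ≈ 0.4762.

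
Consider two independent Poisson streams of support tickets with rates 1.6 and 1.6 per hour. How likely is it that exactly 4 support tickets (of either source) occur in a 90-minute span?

0.1820

Independent Poisson processes superpose: combined rate λ = 1.6 + 1.6 = 3.2 per hour.
Over the interval, μ = 3.2 × 1.5 = 4.8 (a 90-minute span = 1.5 hours).
P(N = 4) = e^(−4.8) · 4.8^4/4! ≈ 0.1820.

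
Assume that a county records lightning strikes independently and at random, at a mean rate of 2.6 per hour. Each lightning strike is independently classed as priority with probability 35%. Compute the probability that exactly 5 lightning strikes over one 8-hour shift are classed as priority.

Thinning: the lightning strikes that are classed as priority themselves form a Poisson process with rate 0.35 × 2.6 = 0.91 per hour.
Over the interval, μ = 0.91 × 8 = 7.28 (an 8-hour shift = 8 hours).
P(N = 5) = e^(−7.28) · 7.28^5/5! ≈ 0.1174.

0.1174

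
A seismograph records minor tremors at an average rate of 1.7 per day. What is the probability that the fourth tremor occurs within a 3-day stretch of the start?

0.7487

Over the interval, μ = 1.7 × 3 = 5.1 (a 3-day stretch = 3 days).
The fourth arrival falls in the interval iff at least 4 events occur there: P(S_4 ≤ t) = P(N ≥ 4) = 1 − P(N ≤ 3) ≈ 0.7487.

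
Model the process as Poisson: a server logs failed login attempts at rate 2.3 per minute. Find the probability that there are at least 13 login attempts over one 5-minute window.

0.3671

Over the interval, μ = 2.3 × 5 = 11.5 (a 5-minute window = 5 minutes).
P(N ≥ 13) = 1 − P(N ≤ 12) = 1 − Σ_{j=0}^{12} e^(−μ) μ^j/j! ≈ 0.3671.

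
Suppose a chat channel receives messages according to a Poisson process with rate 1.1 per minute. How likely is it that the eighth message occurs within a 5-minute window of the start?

0.1905

Over the interval, μ = 1.1 × 5 = 5.5 (a 5-minute window = 5 minutes).
The eighth arrival falls in the interval iff at least 8 events occur there: P(S_8 ≤ t) = P(N ≥ 8) = 1 − P(N ≤ 7) ≈ 0.1905.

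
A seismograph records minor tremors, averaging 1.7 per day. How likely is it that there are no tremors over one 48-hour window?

0.0334

Over the interval, μ = 1.7 × 2 = 3.4 (a 48-hour window = 2 days).
P(N = 0) = e^(−μ) μ^0/0! = e^(−3.4) · 3.4^0/1 ≈ 0.0334.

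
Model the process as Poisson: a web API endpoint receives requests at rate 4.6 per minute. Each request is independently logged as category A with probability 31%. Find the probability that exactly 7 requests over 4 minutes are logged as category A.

Thinning: the requests that are logged as category A themselves form a Poisson process with rate 0.31 × 4.6 = 1.426 per minute.
Over the interval, μ = 1.426 × 4 = 5.704 (4 minutes).
P(N = 7) = e^(−5.704) · 5.704^7/7! ≈ 0.1299.

0.1299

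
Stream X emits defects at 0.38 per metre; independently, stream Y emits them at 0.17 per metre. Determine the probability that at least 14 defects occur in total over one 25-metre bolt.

0.5088

Independent Poisson processes superpose: combined rate λ = 0.38 + 0.17 = 0.55 per metre.
Over the interval, μ = 0.55 × 25 = 13.75 (a 25-metre bolt = 25 metres).
P(N ≥ 14) = 1 − P(N ≤ 13) ≈ 0.5088.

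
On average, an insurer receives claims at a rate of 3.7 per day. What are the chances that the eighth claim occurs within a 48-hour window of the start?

Over the interval, μ = 3.7 × 2 = 7.4 (a 48-hour window = 2 days).
The eighth arrival falls in the interval iff at least 8 events occur there: P(S_8 ≤ t) = P(N ≥ 8) = 1 − P(N ≤ 7) ≈ 0.4607.

0.4607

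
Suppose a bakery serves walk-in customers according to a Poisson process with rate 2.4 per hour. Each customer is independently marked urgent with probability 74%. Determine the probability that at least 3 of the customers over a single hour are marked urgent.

0.2630

Thinning: the customers that are marked urgent themselves form a Poisson process with rate 0.74 × 2.4 = 1.776 per hour.
So μ = 1.776.
P(N ≥ 3) = 1 − P(N ≤ 2) ≈ 0.2630.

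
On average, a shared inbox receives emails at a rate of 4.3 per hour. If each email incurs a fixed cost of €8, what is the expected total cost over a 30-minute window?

€17.2

E[N] = 4.3 × 0.5 = 2.15 (a 30-minute window = 0.5 hours); E[cost] = 2.15 × €8 = €17.2.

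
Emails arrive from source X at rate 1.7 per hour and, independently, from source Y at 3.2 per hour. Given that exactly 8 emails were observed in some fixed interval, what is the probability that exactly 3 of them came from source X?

Given the total, each event is independently from source X with probability p = λ_X/(λ_X+λ_Y) = 1.7/4.9 ≈ 0.3469.
So K ~ Binomial(8, 1.7/4.9): P(K = 3) = C(8,3) · (1.7/4.9)^3 · (3.2/4.9)^5 ≈ 0.2778.

0.2778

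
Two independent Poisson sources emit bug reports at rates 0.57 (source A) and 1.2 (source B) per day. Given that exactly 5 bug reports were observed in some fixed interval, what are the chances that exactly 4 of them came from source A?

0.0365

Given the total, each event is independently from source A with probability p = λ_A/(λ_A+λ_B) = 0.57/1.77 ≈ 0.3220.
So K ~ Binomial(5, 0.57/1.77): P(K = 4) = C(5,4) · (0.57/1.77)^4 · (1.2/1.77)^1 ≈ 0.0365.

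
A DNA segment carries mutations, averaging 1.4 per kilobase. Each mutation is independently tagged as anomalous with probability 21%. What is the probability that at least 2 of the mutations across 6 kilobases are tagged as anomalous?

Thinning: the mutations that are tagged as anomalous themselves form a Poisson process with rate 0.21 × 1.4 = 0.294 per kilobase.
Over the interval, μ = 0.294 × 6 = 1.764 (6 kilobases).
P(N ≥ 2) = 1 − P(N ≤ 1) ≈ 0.5264.

0.5264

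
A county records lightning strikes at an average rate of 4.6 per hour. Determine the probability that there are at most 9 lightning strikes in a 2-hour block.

Over the interval, μ = 4.6 × 2 = 9.2 (a 2-hour block = 2 hours).
P(N ≤ 9) = Σ_{j=0}^{9} e^(−μ) μ^j/j! ≈ 0.5611.

0.5611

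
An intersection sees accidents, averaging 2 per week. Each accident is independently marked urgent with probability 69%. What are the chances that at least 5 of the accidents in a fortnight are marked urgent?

Thinning: the accidents that are marked urgent themselves form a Poisson process with rate 0.69 × 2 = 1.38 per week.
Over the interval, μ = 1.38 × 2 = 2.76 (a fortnight = 2 weeks).
P(N ≥ 5) = 1 − P(N ≤ 4) ≈ 0.1461.

0.1461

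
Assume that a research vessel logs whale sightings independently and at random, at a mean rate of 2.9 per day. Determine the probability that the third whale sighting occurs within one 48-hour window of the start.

0.9285

Over the interval, μ = 2.9 × 2 = 5.8 (a 48-hour window = 2 days).
The third arrival falls in the interval iff at least 3 events occur there: P(S_3 ≤ t) = P(N ≥ 3) = 1 − P(N ≤ 2) ≈ 0.9285.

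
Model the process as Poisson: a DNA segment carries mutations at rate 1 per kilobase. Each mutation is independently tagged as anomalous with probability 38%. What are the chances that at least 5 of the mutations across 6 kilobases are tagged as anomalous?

Thinning: the mutations that are tagged as anomalous themselves form a Poisson process with rate 0.38 × 1 = 0.38 per kilobase.
Over the interval, μ = 0.38 × 6 = 2.28 (6 kilobases).
P(N ≥ 5) = 1 − P(N ≤ 4) ≈ 0.0814.

0.0814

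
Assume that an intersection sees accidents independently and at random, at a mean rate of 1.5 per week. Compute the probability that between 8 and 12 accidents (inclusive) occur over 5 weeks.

0.4327

Over the interval, μ = 1.5 × 5 = 7.5 (5 weeks).
P(8 ≤ N ≤ 12) = Σ_{j=8}^{12} e^(−7.5) · 7.5^j/j! ≈ 0.4327.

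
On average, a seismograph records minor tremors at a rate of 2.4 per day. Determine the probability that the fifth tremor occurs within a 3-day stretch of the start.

Over the interval, μ = 2.4 × 3 = 7.2 (a 3-day stretch = 3 days).
The fifth arrival falls in the interval iff at least 5 events occur there: P(S_5 ≤ t) = P(N ≥ 5) = 1 − P(N ≤ 4) ≈ 0.8445.

0.8445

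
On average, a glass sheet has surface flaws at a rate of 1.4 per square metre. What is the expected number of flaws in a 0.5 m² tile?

E[N] = λt = 1.4 × 0.5 = 0.7 (a 0.5 m² tile = 0.5 square metres).

0.7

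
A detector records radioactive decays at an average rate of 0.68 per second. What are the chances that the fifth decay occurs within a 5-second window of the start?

0.2558

Over the interval, μ = 0.68 × 5 = 3.4 (a 5-second window = 5 seconds).
The fifth arrival falls in the interval iff at least 5 events occur there: P(S_5 ≤ t) = P(N ≥ 5) = 1 − P(N ≤ 4) ≈ 0.2558.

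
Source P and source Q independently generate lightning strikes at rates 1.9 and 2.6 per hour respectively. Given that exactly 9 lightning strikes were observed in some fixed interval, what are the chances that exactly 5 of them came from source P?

0.1884

Given the total, each event is independently from source P with probability p = λ_P/(λ_P+λ_Q) = 1.9/4.5 ≈ 0.4222.
So K ~ Binomial(9, 1.9/4.5): P(K = 5) = C(9,5) · (1.9/4.5)^5 · (2.6/4.5)^4 ≈ 0.1884.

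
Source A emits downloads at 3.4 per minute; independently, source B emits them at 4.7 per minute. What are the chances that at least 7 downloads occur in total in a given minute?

Independent Poisson processes superpose: combined rate λ = 3.4 + 4.7 = 8.1 per minute.
So μ = 8.1.
P(N ≥ 7) = 1 − P(N ≤ 6) ≈ 0.6987.

0.6987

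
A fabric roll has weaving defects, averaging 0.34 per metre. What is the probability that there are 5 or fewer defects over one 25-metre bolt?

0.1496

Over the interval, μ = 0.34 × 25 = 8.5 (a 25-metre bolt = 25 metres).
P(N ≤ 5) = Σ_{j=0}^{5} e^(−μ) μ^j/j! ≈ 0.1496.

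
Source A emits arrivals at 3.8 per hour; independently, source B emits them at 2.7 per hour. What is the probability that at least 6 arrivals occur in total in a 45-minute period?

0.3621

Independent Poisson processes superpose: combined rate λ = 3.8 + 2.7 = 6.5 per hour.
Over the interval, μ = 6.5 × 0.75 = 4.875 (a 45-minute period = 0.75 hours).
P(N ≥ 6) = 1 − P(N ≤ 5) ≈ 0.3621.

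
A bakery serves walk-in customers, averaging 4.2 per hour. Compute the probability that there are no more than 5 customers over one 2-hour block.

Over the interval, μ = 4.2 × 2 = 8.4 (a 2-hour block = 2 hours).
P(N ≤ 5) = Σ_{j=0}^{5} e^(−μ) μ^j/j! ≈ 0.1573.

0.1573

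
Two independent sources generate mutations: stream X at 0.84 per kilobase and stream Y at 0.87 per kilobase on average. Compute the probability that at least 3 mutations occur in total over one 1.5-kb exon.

0.4727

Independent Poisson processes superpose: combined rate λ = 0.84 + 0.87 = 1.71 per kilobase.
Over the interval, μ = 1.71 × 1.5 = 2.565 (a 1.5-kb exon = 1.5 kilobases).
P(N ≥ 3) = 1 − P(N ≤ 2) ≈ 0.4727.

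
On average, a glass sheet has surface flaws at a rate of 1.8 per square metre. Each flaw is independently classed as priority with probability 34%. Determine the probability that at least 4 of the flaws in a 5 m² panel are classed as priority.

Thinning: the flaws that are classed as priority themselves form a Poisson process with rate 0.34 × 1.8 = 0.612 per square metre.
Over the interval, μ = 0.612 × 5 = 3.06 (a 5 m² panel = 5 square metres).
P(N ≥ 4) = 1 − P(N ≤ 3) ≈ 0.3662.

0.3662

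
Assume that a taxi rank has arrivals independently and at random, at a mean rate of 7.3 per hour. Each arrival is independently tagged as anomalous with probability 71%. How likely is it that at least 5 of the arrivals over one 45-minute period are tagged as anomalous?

0.3491

Thinning: the arrivals that are tagged as anomalous themselves form a Poisson process with rate 0.71 × 7.3 = 5.183 per hour.
Over the interval, μ = 5.183 × 0.75 = 3.88725 (a 45-minute period = 0.75 hours).
P(N ≥ 5) = 1 − P(N ≤ 4) ≈ 0.3491.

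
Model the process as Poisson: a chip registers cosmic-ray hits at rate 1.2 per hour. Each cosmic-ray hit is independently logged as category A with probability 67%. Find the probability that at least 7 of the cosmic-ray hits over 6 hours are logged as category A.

0.2126

Thinning: the cosmic-ray hits that are logged as category A themselves form a Poisson process with rate 0.67 × 1.2 = 0.804 per hour.
Over the interval, μ = 0.804 × 6 = 4.824 (6 hours).
P(N ≥ 7) = 1 − P(N ≤ 6) ≈ 0.2126.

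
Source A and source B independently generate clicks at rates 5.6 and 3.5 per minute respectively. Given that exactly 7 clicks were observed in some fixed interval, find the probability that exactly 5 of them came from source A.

0.2742

Given the total, each event is independently from source A with probability p = λ_A/(λ_A+λ_B) = 5.6/9.1 ≈ 0.6154.
So K ~ Binomial(7, 5.6/9.1): P(K = 5) = C(7,5) · (5.6/9.1)^5 · (3.5/9.1)^2 ≈ 0.2742.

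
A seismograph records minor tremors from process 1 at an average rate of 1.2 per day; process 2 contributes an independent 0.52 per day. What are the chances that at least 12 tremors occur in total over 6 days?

Independent Poisson processes superpose: combined rate λ = 1.2 + 0.52 = 1.72 per day.
Over the interval, μ = 1.72 × 6 = 10.32 (6 days).
P(N ≥ 12) = 1 − P(N ≤ 11) ≈ 0.3401.

0.3401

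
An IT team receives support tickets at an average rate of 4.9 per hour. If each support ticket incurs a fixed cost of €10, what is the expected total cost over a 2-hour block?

E[N] = 4.9 × 2 = 9.8 (a 2-hour block = 2 hours); E[cost] = 9.8 × €10 = €98.

€98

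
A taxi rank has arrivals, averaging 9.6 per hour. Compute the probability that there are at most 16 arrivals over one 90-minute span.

Over the interval, μ = 9.6 × 1.5 = 14.4 (a 90-minute span = 1.5 hours).
P(N ≤ 16) = Σ_{j=0}^{16} e^(−μ) μ^j/j! ≈ 0.7204.

0.7204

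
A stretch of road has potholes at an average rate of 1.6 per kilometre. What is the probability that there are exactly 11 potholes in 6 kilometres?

Over the interval, μ = 1.6 × 6 = 9.6 (6 kilometres).
P(N = 11) = e^(−μ) μ^11/11! = e^(−9.6) · 9.6^11/39916800 ≈ 0.1083.

0.1083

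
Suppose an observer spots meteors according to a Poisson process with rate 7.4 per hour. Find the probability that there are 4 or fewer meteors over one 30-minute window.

0.6872

Over the interval, μ = 7.4 × 0.5 = 3.7 (a 30-minute window = 0.5 hours).
P(N ≤ 4) = Σ_{j=0}^{4} e^(−μ) μ^j/j! ≈ 0.6872.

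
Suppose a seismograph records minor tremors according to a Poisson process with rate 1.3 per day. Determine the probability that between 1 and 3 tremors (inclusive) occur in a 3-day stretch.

Over the interval, μ = 1.3 × 3 = 3.9 (a 3-day stretch = 3 days).
P(1 ≤ N ≤ 3) = Σ_{j=1}^{3} e^(−3.9) · 3.9^j/j! ≈ 0.4330.

0.4330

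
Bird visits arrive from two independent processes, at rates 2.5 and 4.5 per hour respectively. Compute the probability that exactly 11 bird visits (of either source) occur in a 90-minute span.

Independent Poisson processes superpose: combined rate λ = 2.5 + 4.5 = 7 per hour.
Over the interval, μ = 7 × 1.5 = 10.5 (a 90-minute span = 1.5 hours).
P(N = 11) = e^(−10.5) · 10.5^11/11! ≈ 0.1180.

0.1180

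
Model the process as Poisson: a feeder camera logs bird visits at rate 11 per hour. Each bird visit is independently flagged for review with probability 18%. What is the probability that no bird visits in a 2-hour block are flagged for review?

0.0191

Thinning: the bird visits that are flagged for review themselves form a Poisson process with rate 0.18 × 11 = 1.98 per hour.
Over the interval, μ = 1.98 × 2 = 3.96 (a 2-hour block = 2 hours).
P(N = 0) = e^(−3.96) · 3.96^0/0! ≈ 0.0191.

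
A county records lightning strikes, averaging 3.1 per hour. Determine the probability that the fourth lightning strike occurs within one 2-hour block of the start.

Over the interval, μ = 3.1 × 2 = 6.2 (a 2-hour block = 2 hours).
The fourth arrival falls in the interval iff at least 4 events occur there: P(S_4 ≤ t) = P(N ≥ 4) = 1 − P(N ≤ 3) ≈ 0.8658.

0.8658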